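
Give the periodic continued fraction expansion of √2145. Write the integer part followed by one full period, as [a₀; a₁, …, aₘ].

a₀ = ⌊√2145⌋ = 46.
With m₀=0, d₀=1 and mₖ₊₁ = dₖaₖ − mₖ, dₖ₊₁ = (n − mₖ₊₁²)/dₖ, aₖ₊₁ = ⌊(a₀+mₖ₊₁)/dₖ₊₁⌋:
  k=1: m=46, d=29, a=3
  k=2: m=41, d=16, a=5
  k=3: m=39, d=39, a=2
  k=4: m=39, d=16, a=5
  k=5: m=41, d=29, a=3
  k=6: m=46, d=1, a=92
d=1 and a=2a₀=92 at k=6, so the next step gives (m, d) = (46, 29) again — its k=1 value — and the period has length 6.

[46; 3, 5, 2, 5, 3, 92]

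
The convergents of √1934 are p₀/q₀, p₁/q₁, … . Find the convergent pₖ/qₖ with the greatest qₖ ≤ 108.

√1934 = [43; 1, 42, 1, 86, …] (period length 4).
Convergents:
  p_0/q_0 = 43/1
  p_1/q_1 = 44/1
  p_2/q_2 = 1891/43
  p_3/q_3 = 1935/44
  p_4/q_4 = 168301/3827
q_3 = 44 ≤ 108 < 3827 = q_4, so the answer is 1935/44.

1935/44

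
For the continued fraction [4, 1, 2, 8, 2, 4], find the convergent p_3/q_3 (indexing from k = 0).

Using pₖ = aₖpₖ₋₁ + pₖ₋₂, qₖ = aₖqₖ₋₁ + qₖ₋₂ (with p₋₁=1, p₋₂=0, q₋₁=0, q₋₂=1):
  k=0: a=4, p=4, q=1
  k=1: a=1, p=5, q=1
  k=2: a=2, p=14, q=3
  k=3: a=8, p=117, q=25

117/25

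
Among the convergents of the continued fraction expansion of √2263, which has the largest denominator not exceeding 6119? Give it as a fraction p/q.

110888/2331

√2263 = [47; 1, 1, 3, 47, 3, 1, 1, 94, …] (period length 8).
Convergents:
  p_0/q_0 = 47/1
  p_1/q_1 = 48/1
  p_2/q_2 = 95/2
  p_3/q_3 = 333/7
  p_4/q_4 = 15746/331
  p_5/q_5 = 47571/1000
  p_6/q_6 = 63317/1331
  p_7/q_7 = 110888/2331
  p_8/q_8 = 10486789/220445
q_7 = 2331 ≤ 6119 < 220445 = q_8, so the answer is 110888/2331.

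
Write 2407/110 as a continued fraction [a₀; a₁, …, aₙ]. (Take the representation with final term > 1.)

[21; 1, 7, 2, 6]

2407 = 21·110 + 97
110 = 1·97 + 13
97 = 7·13 + 6
13 = 2·6 + 1
6 = 6·1 + 0  (stop)
So 2407/110 = [21; 1, 7, 2, 6].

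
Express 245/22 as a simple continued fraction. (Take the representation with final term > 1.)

[11; 7, 3]

245 = 11×22 + 3
22 = 7×3 + 1
3 = 3×1 + 0  (stop)
So 245/22 = [11; 7, 3].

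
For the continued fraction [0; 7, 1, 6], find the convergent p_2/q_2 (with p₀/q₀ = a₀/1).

Using pₖ = aₖpₖ₋₁ + pₖ₋₂, qₖ = aₖqₖ₋₁ + qₖ₋₂ (with p₋₁=1, p₋₂=0, q₋₁=0, q₋₂=1):
  k=0: a=0, p=0, q=1
  k=1: a=7, p=1, q=7
  k=2: a=1, p=1, q=8

1/8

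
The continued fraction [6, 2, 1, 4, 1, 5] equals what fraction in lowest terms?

Fold from the inside: start with 5/1.
  1 + 1/5 = 6/5
  4 + 5/6 = 29/6
  1 + 6/29 = 35/29
  2 + 29/35 = 99/35
  6 + 35/99 = 629/99

629/99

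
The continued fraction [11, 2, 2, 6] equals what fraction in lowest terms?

365/32

Using pₖ = aₖpₖ₋₁ + pₖ₋₂ and qₖ = aₖqₖ₋₁ + qₖ₋₂:
  k=0: a=11, p=11, q=1
  k=1: a=2, p=23, q=2
  k=2: a=2, p=57, q=5
  k=3: a=6, p=365, q=32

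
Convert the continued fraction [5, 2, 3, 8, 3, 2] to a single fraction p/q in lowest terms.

2281/420

Fold from the inside: start with 2/1.
  3 + 1/2 = 7/2
  8 + 2/7 = 58/7
  3 + 7/58 = 181/58
  2 + 58/181 = 420/181
  5 + 181/420 = 2281/420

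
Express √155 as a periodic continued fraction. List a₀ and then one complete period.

a₀ = ⌊√155⌋ = 12.
With m₀=0, d₀=1 and mₖ₊₁ = dₖaₖ − mₖ, dₖ₊₁ = (n − mₖ₊₁²)/dₖ, aₖ₊₁ = ⌊(a₀+mₖ₊₁)/dₖ₊₁⌋:
  k=1: m=12, d=11, a=2
  k=2: m=10, d=5, a=4
  k=3: m=10, d=11, a=2
  k=4: m=12, d=1, a=24
d=1 and a=2a₀=24 at k=4, so the next step gives (m, d) = (12, 11) again — its k=1 value — and the period has length 4.

[12; 2, 4, 2, 24]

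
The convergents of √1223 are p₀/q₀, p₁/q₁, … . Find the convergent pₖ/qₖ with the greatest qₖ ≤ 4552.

√1223 = [34; 1, 33, 1, 68, …] (period length 4).
Convergents:
  p_0/q_0 = 34/1
  p_1/q_1 = 35/1
  p_2/q_2 = 1189/34
  p_3/q_3 = 1224/35
  p_4/q_4 = 84421/2414
  p_5/q_5 = 85645/2449
  p_6/q_6 = 2910706/83231
q_5 = 2449 ≤ 4552 < 83231 = q_6, so the answer is 85645/2449.

85645/2449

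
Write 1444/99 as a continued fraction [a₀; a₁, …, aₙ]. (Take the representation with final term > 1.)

1444 = 14*99 + 58
99 = 1*58 + 41
58 = 1*41 + 17
41 = 2*17 + 7
17 = 2*7 + 3
7 = 2*3 + 1
3 = 3*1 + 0  (stop)
So 1444/99 = [14; 1, 1, 2, 2, 2, 3].

[14; 1, 1, 2, 2, 2, 3]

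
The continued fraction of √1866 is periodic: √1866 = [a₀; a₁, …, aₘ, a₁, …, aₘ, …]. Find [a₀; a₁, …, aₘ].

a₀ = ⌊√1866⌋ = 43.

[43; 5, 14, 5, 86]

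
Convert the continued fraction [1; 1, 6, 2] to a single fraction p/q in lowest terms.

28/15

Fold from the inside: start with 2/1.
  6 + 1/2 = 13/2
  1 + 2/13 = 15/13
  1 + 13/15 = 28/15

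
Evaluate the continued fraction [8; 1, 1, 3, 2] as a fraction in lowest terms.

Fold from the inside: start with 2/1.
  3 + 1/2 = 7/2
  1 + 2/7 = 9/7
  1 + 7/9 = 16/9
  8 + 9/16 = 137/16

137/16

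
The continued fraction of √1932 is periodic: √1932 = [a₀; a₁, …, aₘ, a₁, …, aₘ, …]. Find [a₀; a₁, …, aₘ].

[43; 1, 20, 1, 86]

a₀ = ⌊√1932⌋ = 43.
With m₀=0, d₀=1 and mₖ₊₁ = dₖaₖ − mₖ, dₖ₊₁ = (n − mₖ₊₁²)/dₖ, aₖ₊₁ = ⌊(a₀+mₖ₊₁)/dₖ₊₁⌋:
  k=1: m=43, d=83, a=1
  k=2: m=40, d=4, a=20
  k=3: m=40, d=83, a=1
  k=4: m=43, d=1, a=86
d=1 and a=2a₀=86 at k=4, so the next step gives (m, d) = (43, 83) again — its k=1 value — and the period has length 4.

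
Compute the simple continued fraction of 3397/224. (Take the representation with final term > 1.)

3397 = 15*224 + 37
224 = 6*37 + 2
37 = 18*2 + 1
2 = 2*1 + 0  (stop)
So 3397/224 = [15; 6, 18, 2].

[15; 6, 18, 2]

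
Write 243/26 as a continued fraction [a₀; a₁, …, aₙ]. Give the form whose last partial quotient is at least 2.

243 = 9×26 + 9
26 = 2×9 + 8
9 = 1×8 + 1
8 = 8×1 + 0  (stop)
So 243/26 = [9; 2, 1, 8].

[9; 2, 1, 8]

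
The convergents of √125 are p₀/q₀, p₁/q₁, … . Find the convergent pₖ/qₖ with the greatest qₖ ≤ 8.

67/6

√125 = [11; 5, 1, 1, 5, 22, …] (period length 5).
Convergents:
  p_0/q_0 = 11/1
  p_1/q_1 = 56/5
  p_2/q_2 = 67/6
  p_3/q_3 = 123/11
q_2 = 6 ≤ 8 < 11 = q_3, so the answer is 67/6.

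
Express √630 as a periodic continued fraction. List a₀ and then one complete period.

[25; 10, 50]

a₀ = ⌊√630⌋ = 25.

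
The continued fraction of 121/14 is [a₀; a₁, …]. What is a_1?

121 = 8·14 + 9   →  a_0 = 8
14 = 1·9 + 5   →  a_1 = 1

1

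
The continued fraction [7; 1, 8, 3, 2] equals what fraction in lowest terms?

Fold from the inside: start with 2/1.
  3 + 1/2 = 7/2
  8 + 2/7 = 58/7
  1 + 7/58 = 65/58
  7 + 58/65 = 513/65

513/65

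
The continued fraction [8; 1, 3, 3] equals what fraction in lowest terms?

114/13

Using pₖ = aₖpₖ₋₁ + pₖ₋₂ and qₖ = aₖqₖ₋₁ + qₖ₋₂:
  k=0: a=8, p=8, q=1
  k=1: a=1, p=9, q=1
  k=2: a=3, p=35, q=4
  k=3: a=3, p=114, q=13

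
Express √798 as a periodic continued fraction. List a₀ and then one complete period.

[28; 4, 56]

a₀ = ⌊√798⌋ = 28.
With m₀=0, d₀=1 and mₖ₊₁ = dₖaₖ − mₖ, dₖ₊₁ = (n − mₖ₊₁²)/dₖ, aₖ₊₁ = ⌊(a₀+mₖ₊₁)/dₖ₊₁⌋:
  k=1: m=28, d=14, a=4
  k=2: m=28, d=1, a=56
d=1 and a=2a₀=56 at k=2, so the next step gives (m, d) = (28, 14) again — its k=1 value — and the period has length 2.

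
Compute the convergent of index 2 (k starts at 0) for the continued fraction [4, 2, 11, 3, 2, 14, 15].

Using pₖ = aₖpₖ₋₁ + pₖ₋₂, qₖ = aₖqₖ₋₁ + qₖ₋₂ (with p₋₁=1, p₋₂=0, q₋₁=0, q₋₂=1):
  k=0: a=4, p=4, q=1
  k=1: a=2, p=9, q=2
  k=2: a=11, p=103, q=23

103/23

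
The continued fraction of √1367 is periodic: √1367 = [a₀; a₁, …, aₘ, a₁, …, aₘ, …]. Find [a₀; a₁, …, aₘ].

a₀ = ⌊√1367⌋ = 36.

[36; 1, 35, 1, 72]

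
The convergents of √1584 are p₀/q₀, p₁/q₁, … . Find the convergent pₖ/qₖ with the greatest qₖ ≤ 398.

15681/394

√1584 = [39; 1, 3, 1, 78, …] (period length 4).
Convergents:
  p_0/q_0 = 39/1
  p_1/q_1 = 40/1
  p_2/q_2 = 159/4
  p_3/q_3 = 199/5
  p_4/q_4 = 15681/394
  p_5/q_5 = 15880/399
q_4 = 394 ≤ 398 < 399 = q_5, so the answer is 15681/394.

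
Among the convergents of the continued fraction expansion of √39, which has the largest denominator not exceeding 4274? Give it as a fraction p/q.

√39 = [6; 4, 12, …] (period length 2).
Convergents:
  p_0/q_0 = 6/1
  p_1/q_1 = 25/4
  p_2/q_2 = 306/49
  p_3/q_3 = 1249/200
  p_4/q_4 = 15294/2449
  p_5/q_5 = 62425/9996
q_4 = 2449 ≤ 4274 < 9996 = q_5, so the answer is 15294/2449.

15294/2449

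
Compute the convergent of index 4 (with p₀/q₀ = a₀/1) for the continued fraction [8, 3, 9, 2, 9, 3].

4652/559

Using pₖ = aₖpₖ₋₁ + pₖ₋₂, qₖ = aₖqₖ₋₁ + qₖ₋₂ (with p₋₁=1, p₋₂=0, q₋₁=0, q₋₂=1):
  k=0: a=8, p=8, q=1
  k=1: a=3, p=25, q=3
  k=2: a=9, p=233, q=28
  k=3: a=2, p=491, q=59
  k=4: a=9, p=4652, q=559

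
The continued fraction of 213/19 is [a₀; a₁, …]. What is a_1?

4

213 = 11·19 + 4   →  a_0 = 11
19 = 4·4 + 3   →  a_1 = 4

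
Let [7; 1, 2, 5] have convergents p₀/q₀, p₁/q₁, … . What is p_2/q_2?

23/3

Using pₖ = aₖpₖ₋₁ + pₖ₋₂, qₖ = aₖqₖ₋₁ + qₖ₋₂ (with p₋₁=1, p₋₂=0, q₋₁=0, q₋₂=1):
  k=0: a=7, p=7, q=1
  k=1: a=1, p=8, q=1
  k=2: a=2, p=23, q=3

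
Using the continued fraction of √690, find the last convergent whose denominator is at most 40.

√690 = [26; 3, 1, 2, 1, 3, 52, …] (period length 6).
Convergents:
  p_0/q_0 = 26/1
  p_1/q_1 = 79/3
  p_2/q_2 = 105/4
  p_3/q_3 = 289/11
  p_4/q_4 = 394/15
  p_5/q_5 = 1471/56
q_4 = 15 ≤ 40 < 56 = q_5, so the answer is 394/15.

394/15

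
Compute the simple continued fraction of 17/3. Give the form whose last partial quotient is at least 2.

17 = 5*3 + 2
3 = 1*2 + 1
2 = 2*1 + 0  (stop)
So 17/3 = [5; 1, 2].

[5; 1, 2]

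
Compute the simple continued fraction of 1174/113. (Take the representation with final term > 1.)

1174 = 10*113 + 44
113 = 2*44 + 25
44 = 1*25 + 19
25 = 1*19 + 6
19 = 3*6 + 1
6 = 6*1 + 0  (stop)
So 1174/113 = [10; 2, 1, 1, 3, 6].

[10; 2, 1, 1, 3, 6]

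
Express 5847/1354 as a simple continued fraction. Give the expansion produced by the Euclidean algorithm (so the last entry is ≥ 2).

[4; 3, 7, 15, 4]

5847 = 4*1354 + 431
1354 = 3*431 + 61
431 = 7*61 + 4
61 = 15*4 + 1
4 = 4*1 + 0  (stop)
So 5847/1354 = [4; 3, 7, 15, 4].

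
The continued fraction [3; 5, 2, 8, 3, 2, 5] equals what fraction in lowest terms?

11633/3655

Fold from the inside: start with 5/1.
  2 + 1/5 = 11/5
  3 + 5/11 = 38/11
  8 + 11/38 = 315/38
  2 + 38/315 = 668/315
  5 + 315/668 = 3655/668
  3 + 668/3655 = 11633/3655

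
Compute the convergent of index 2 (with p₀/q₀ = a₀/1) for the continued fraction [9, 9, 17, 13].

1403/154

Using pₖ = aₖpₖ₋₁ + pₖ₋₂, qₖ = aₖqₖ₋₁ + qₖ₋₂ (with p₋₁=1, p₋₂=0, q₋₁=0, q₋₂=1):
  k=0: a=9, p=9, q=1
  k=1: a=9, p=82, q=9
  k=2: a=17, p=1403, q=154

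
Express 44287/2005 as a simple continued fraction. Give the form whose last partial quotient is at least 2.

44287 = 22×2005 + 177
2005 = 11×177 + 58
177 = 3×58 + 3
58 = 19×3 + 1
3 = 3×1 + 0  (stop)
So 44287/2005 = [22; 11, 3, 19, 3].

[22; 11, 3, 19, 3]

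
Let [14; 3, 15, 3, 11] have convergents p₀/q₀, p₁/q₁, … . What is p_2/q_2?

Using pₖ = aₖpₖ₋₁ + pₖ₋₂, qₖ = aₖqₖ₋₁ + qₖ₋₂ (with p₋₁=1, p₋₂=0, q₋₁=0, q₋₂=1):
  k=0: a=14, p=14, q=1
  k=1: a=3, p=43, q=3
  k=2: a=15, p=659, q=46

659/46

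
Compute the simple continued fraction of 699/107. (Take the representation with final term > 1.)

699 = 6×107 + 57
107 = 1×57 + 50
57 = 1×50 + 7
50 = 7×7 + 1
7 = 7×1 + 0  (stop)
So 699/107 = [6; 1, 1, 7, 7].

[6; 1, 1, 7, 7]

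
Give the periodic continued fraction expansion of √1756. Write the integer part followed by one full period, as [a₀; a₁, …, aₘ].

a₀ = ⌊√1756⌋ = 41.
With m₀=0, d₀=1 and mₖ₊₁ = dₖaₖ − mₖ, dₖ₊₁ = (n − mₖ₊₁²)/dₖ, aₖ₊₁ = ⌊(a₀+mₖ₊₁)/dₖ₊₁⌋:
  k=1: m=41, d=75, a=1
  k=2: m=34, d=8, a=9
  k=3: m=38, d=39, a=2
  k=4: m=40, d=4, a=20
  k=5: m=40, d=39, a=2
  k=6: m=38, d=8, a=9
  k=7: m=34, d=75, a=1
  k=8: m=41, d=1, a=82
d=1 and a=2a₀=82 at k=8, so the next step gives (m, d) = (41, 75) again — its k=1 value — and the period has length 8.

[41; 1, 9, 2, 20, 2, 9, 1, 82]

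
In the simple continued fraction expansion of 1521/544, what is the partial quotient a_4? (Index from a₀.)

9

1521 = 2·544 + 433   →  a_0 = 2
544 = 1·433 + 111   →  a_1 = 1
433 = 3·111 + 100   →  a_2 = 3
111 = 1·100 + 11   →  a_3 = 1
100 = 9·11 + 1   →  a_4 = 9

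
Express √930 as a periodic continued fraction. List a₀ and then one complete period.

a₀ = ⌊√930⌋ = 30.
With m₀=0, d₀=1 and mₖ₊₁ = dₖaₖ − mₖ, dₖ₊₁ = (n − mₖ₊₁²)/dₖ, aₖ₊₁ = ⌊(a₀+mₖ₊₁)/dₖ₊₁⌋:
  k=1: m=30, d=30, a=2
  k=2: m=30, d=1, a=60
d=1 and a=2a₀=60 at k=2, so the next step gives (m, d) = (30, 30) again — its k=1 value — and the period has length 2.

[30; 2, 60]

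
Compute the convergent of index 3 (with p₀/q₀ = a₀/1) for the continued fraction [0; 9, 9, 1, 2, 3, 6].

Using pₖ = aₖpₖ₋₁ + pₖ₋₂, qₖ = aₖqₖ₋₁ + qₖ₋₂ (with p₋₁=1, p₋₂=0, q₋₁=0, q₋₂=1):
  k=0: a=0, p=0, q=1
  k=1: a=9, p=1, q=9
  k=2: a=9, p=9, q=82
  k=3: a=1, p=10, q=91

10/91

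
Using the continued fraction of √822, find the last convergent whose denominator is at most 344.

7397/258

√822 = [28; 1, 2, 28, 2, 1, 56, …] (period length 6).
Convergents:
  p_0/q_0 = 28/1
  p_1/q_1 = 29/1
  p_2/q_2 = 86/3
  p_3/q_3 = 2437/85
  p_4/q_4 = 4960/173
  p_5/q_5 = 7397/258
  p_6/q_6 = 419192/14621
q_5 = 258 ≤ 344 < 14621 = q_6, so the answer is 7397/258.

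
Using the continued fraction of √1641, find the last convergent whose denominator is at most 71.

2228/55

√1641 = [40; 1, 1, 26, 1, 1, 80, …] (period length 6).
Convergents:
  p_0/q_0 = 40/1
  p_1/q_1 = 41/1
  p_2/q_2 = 81/2
  p_3/q_3 = 2147/53
  p_4/q_4 = 2228/55
  p_5/q_5 = 4375/108
q_4 = 55 ≤ 71 < 108 = q_5, so the answer is 2228/55.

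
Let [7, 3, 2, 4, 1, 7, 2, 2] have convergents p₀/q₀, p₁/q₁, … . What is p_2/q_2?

Using pₖ = aₖpₖ₋₁ + pₖ₋₂, qₖ = aₖqₖ₋₁ + qₖ₋₂ (with p₋₁=1, p₋₂=0, q₋₁=0, q₋₂=1):
  k=0: a=7, p=7, q=1
  k=1: a=3, p=22, q=3
  k=2: a=2, p=51, q=7

51/7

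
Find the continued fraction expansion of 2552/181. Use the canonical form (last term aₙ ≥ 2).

[14; 10, 18]

2552 = 14*181 + 18
181 = 10*18 + 1
18 = 18*1 + 0  (stop)
So 2552/181 = [14; 10, 18].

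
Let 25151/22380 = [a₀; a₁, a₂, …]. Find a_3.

25151 = 1·22380 + 2771   →  a_0 = 1
22380 = 8·2771 + 212   →  a_1 = 8
2771 = 13·212 + 15   →  a_2 = 13
212 = 14·15 + 2   →  a_3 = 14

14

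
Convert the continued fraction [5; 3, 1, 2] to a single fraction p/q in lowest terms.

58/11

Fold from the inside: start with 2/1.
  1 + 1/2 = 3/2
  3 + 2/3 = 11/3
  5 + 3/11 = 58/11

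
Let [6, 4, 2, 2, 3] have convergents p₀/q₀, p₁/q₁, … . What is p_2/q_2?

Using pₖ = aₖpₖ₋₁ + pₖ₋₂, qₖ = aₖqₖ₋₁ + qₖ₋₂ (with p₋₁=1, p₋₂=0, q₋₁=0, q₋₂=1):
  k=0: a=6, p=6, q=1
  k=1: a=4, p=25, q=4
  k=2: a=2, p=56, q=9

56/9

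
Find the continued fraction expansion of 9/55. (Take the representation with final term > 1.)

9 = 0*55 + 9
55 = 6*9 + 1
9 = 9*1 + 0  (stop)
So 9/55 = [0; 6, 9].

[0; 6, 9]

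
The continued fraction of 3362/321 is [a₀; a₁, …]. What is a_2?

8

3362 = 10·321 + 152   →  a_0 = 10
321 = 2·152 + 17   →  a_1 = 2
152 = 8·17 + 16   →  a_2 = 8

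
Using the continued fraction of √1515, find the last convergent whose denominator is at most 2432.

39429/1013

√1515 = [38; 1, 11, 1, 76, …] (period length 4).
Convergents:
  p_0/q_0 = 38/1
  p_1/q_1 = 39/1
  p_2/q_2 = 467/12
  p_3/q_3 = 506/13
  p_4/q_4 = 38923/1000
  p_5/q_5 = 39429/1013
  p_6/q_6 = 472642/12143
q_5 = 1013 ≤ 2432 < 12143 = q_6, so the answer is 39429/1013.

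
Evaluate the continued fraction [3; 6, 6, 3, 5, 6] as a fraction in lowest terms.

12172/3849

Using pₖ = aₖpₖ₋₁ + pₖ₋₂ and qₖ = aₖqₖ₋₁ + qₖ₋₂:
  k=0: a=3, p=3, q=1
  k=1: a=6, p=19, q=6
  k=2: a=6, p=117, q=37
  k=3: a=3, p=370, q=117
  k=4: a=5, p=1967, q=622
  k=5: a=6, p=12172, q=3849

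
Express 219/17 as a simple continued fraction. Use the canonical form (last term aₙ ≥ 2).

[12; 1, 7, 2]

219 = 12*17 + 15
17 = 1*15 + 2
15 = 7*2 + 1
2 = 2*1 + 0  (stop)
So 219/17 = [12; 1, 7, 2].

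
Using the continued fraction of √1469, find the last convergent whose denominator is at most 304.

11000/287

√1469 = [38; 3, 18, 1, 4, 1, 18, 3, 76, …] (period length 8).
Convergents:
  p_0/q_0 = 38/1
  p_1/q_1 = 115/3
  p_2/q_2 = 2108/55
  p_3/q_3 = 2223/58
  p_4/q_4 = 11000/287
  p_5/q_5 = 13223/345
q_4 = 287 ≤ 304 < 345 = q_5, so the answer is 11000/287.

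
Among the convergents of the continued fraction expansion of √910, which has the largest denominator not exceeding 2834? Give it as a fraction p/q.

65521/2172

√910 = [30; 6, 60, …] (period length 2).
Convergents:
  p_0/q_0 = 30/1
  p_1/q_1 = 181/6
  p_2/q_2 = 10890/361
  p_3/q_3 = 65521/2172
  p_4/q_4 = 3942150/130681
q_3 = 2172 ≤ 2834 < 130681 = q_4, so the answer is 65521/2172.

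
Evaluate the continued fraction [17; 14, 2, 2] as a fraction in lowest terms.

1229/72

Fold from the inside: start with 2/1.
  2 + 1/2 = 5/2
  14 + 2/5 = 72/5
  17 + 5/72 = 1229/72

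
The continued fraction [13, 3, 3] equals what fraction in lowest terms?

Fold from the inside: start with 3/1.
  3 + 1/3 = 10/3
  13 + 3/10 = 133/10

133/10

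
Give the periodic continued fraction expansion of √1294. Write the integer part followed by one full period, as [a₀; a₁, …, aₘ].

a₀ = ⌊√1294⌋ = 35.

[35; 1, 34, 1, 70]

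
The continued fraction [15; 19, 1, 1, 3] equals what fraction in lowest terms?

Fold from the inside: start with 3/1.
  1 + 1/3 = 4/3
  1 + 3/4 = 7/4
  19 + 4/7 = 137/7
  15 + 7/137 = 2062/137

2062/137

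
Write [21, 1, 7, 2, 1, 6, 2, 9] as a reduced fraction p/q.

Fold from the inside: start with 9/1.
  2 + 1/9 = 19/9
  6 + 9/19 = 123/19
  1 + 19/123 = 142/123
  2 + 123/142 = 407/142
  7 + 142/407 = 2991/407
  1 + 407/2991 = 3398/2991
  21 + 2991/3398 = 74349/3398

74349/3398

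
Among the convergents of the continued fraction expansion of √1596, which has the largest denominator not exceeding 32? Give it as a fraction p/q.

√1596 = [39; 1, 18, 1, 78, …] (period length 4).
Convergents:
  p_0/q_0 = 39/1
  p_1/q_1 = 40/1
  p_2/q_2 = 759/19
  p_3/q_3 = 799/20
  p_4/q_4 = 63081/1579
q_3 = 20 ≤ 32 < 1579 = q_4, so the answer is 799/20.

799/20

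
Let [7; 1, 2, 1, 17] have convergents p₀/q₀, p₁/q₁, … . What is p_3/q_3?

31/4

Using pₖ = aₖpₖ₋₁ + pₖ₋₂, qₖ = aₖqₖ₋₁ + qₖ₋₂ (with p₋₁=1, p₋₂=0, q₋₁=0, q₋₂=1):
  k=0: a=7, p=7, q=1
  k=1: a=1, p=8, q=1
  k=2: a=2, p=23, q=3
  k=3: a=1, p=31, q=4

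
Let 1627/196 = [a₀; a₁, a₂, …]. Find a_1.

3

1627 = 8·196 + 59   →  a_0 = 8
196 = 3·59 + 19   →  a_1 = 3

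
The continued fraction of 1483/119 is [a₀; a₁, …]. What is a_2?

1483 = 12·119 + 55   →  a_0 = 12
119 = 2·55 + 9   →  a_1 = 2
55 = 6·9 + 1   →  a_2 = 6

6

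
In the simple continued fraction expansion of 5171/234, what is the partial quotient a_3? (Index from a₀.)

5171 = 22·234 + 23   →  a_0 = 22
234 = 10·23 + 4   →  a_1 = 10
23 = 5·4 + 3   →  a_2 = 5
4 = 1·3 + 1   →  a_3 = 1

1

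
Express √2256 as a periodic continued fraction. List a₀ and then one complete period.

a₀ = ⌊√2256⌋ = 47.
With m₀=0, d₀=1 and mₖ₊₁ = dₖaₖ − mₖ, dₖ₊₁ = (n − mₖ₊₁²)/dₖ, aₖ₊₁ = ⌊(a₀+mₖ₊₁)/dₖ₊₁⌋:
  k=1: m=47, d=47, a=2
  k=2: m=47, d=1, a=94
d=1 and a=2a₀=94 at k=2, so the next step gives (m, d) = (47, 47) again — its k=1 value — and the period has length 2.

[47; 2, 94]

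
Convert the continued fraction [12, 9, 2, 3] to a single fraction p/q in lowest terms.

799/66

Using pₖ = aₖpₖ₋₁ + pₖ₋₂ and qₖ = aₖqₖ₋₁ + qₖ₋₂:
  k=0: a=12, p=12, q=1
  k=1: a=9, p=109, q=9
  k=2: a=2, p=230, q=19
  k=3: a=3, p=799, q=66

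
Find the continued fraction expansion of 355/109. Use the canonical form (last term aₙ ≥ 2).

355 = 3×109 + 28
109 = 3×28 + 25
28 = 1×25 + 3
25 = 8×3 + 1
3 = 3×1 + 0  (stop)
So 355/109 = [3; 3, 1, 8, 3].

[3; 3, 1, 8, 3]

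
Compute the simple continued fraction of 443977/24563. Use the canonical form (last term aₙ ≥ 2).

[18; 13, 3, 19, 2, 15]

443977 = 18·24563 + 1843
24563 = 13·1843 + 604
1843 = 3·604 + 31
604 = 19·31 + 15
31 = 2·15 + 1
15 = 15·1 + 0  (stop)
So 443977/24563 = [18; 13, 3, 19, 2, 15].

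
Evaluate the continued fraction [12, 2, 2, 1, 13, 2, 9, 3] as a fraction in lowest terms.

Using pₖ = aₖpₖ₋₁ + pₖ₋₂ and qₖ = aₖqₖ₋₁ + qₖ₋₂:
  k=0: a=12, p=12, q=1
  k=1: a=2, p=25, q=2
  k=2: a=2, p=62, q=5
  k=3: a=1, p=87, q=7
  k=4: a=13, p=1193, q=96
  k=5: a=2, p=2473, q=199
  k=6: a=9, p=23450, q=1887
  k=7: a=3, p=72823, q=5860

72823/5860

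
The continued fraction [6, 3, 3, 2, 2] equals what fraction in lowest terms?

353/56

Using pₖ = aₖpₖ₋₁ + pₖ₋₂ and qₖ = aₖqₖ₋₁ + qₖ₋₂:
  k=0: a=6, p=6, q=1
  k=1: a=3, p=19, q=3
  k=2: a=3, p=63, q=10
  k=3: a=2, p=145, q=23
  k=4: a=2, p=353, q=56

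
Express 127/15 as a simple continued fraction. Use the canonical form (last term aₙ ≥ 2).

127 = 8*15 + 7
15 = 2*7 + 1
7 = 7*1 + 0  (stop)
So 127/15 = [8; 2, 7].

[8; 2, 7]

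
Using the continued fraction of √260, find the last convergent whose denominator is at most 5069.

33281/2064

√260 = [16; 8, 32, …] (period length 2).
Convergents:
  p_0/q_0 = 16/1
  p_1/q_1 = 129/8
  p_2/q_2 = 4144/257
  p_3/q_3 = 33281/2064
  p_4/q_4 = 1069136/66305
q_3 = 2064 ≤ 5069 < 66305 = q_4, so the answer is 33281/2064.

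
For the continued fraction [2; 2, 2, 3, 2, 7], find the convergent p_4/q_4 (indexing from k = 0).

Using pₖ = aₖpₖ₋₁ + pₖ₋₂, qₖ = aₖqₖ₋₁ + qₖ₋₂ (with p₋₁=1, p₋₂=0, q₋₁=0, q₋₂=1):
  k=0: a=2, p=2, q=1
  k=1: a=2, p=5, q=2
  k=2: a=2, p=12, q=5
  k=3: a=3, p=41, q=17
  k=4: a=2, p=94, q=39

94/39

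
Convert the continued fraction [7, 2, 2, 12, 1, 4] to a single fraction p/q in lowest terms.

2443/330

Using pₖ = aₖpₖ₋₁ + pₖ₋₂ and qₖ = aₖqₖ₋₁ + qₖ₋₂:
  k=0: a=7, p=7, q=1
  k=1: a=2, p=15, q=2
  k=2: a=2, p=37, q=5
  k=3: a=12, p=459, q=62
  k=4: a=1, p=496, q=67
  k=5: a=4, p=2443, q=330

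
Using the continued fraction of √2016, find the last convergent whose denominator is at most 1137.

√2016 = [44; 1, 8, 1, 88, …] (period length 4).
Convergents:
  p_0/q_0 = 44/1
  p_1/q_1 = 45/1
  p_2/q_2 = 404/9
  p_3/q_3 = 449/10
  p_4/q_4 = 39916/889
  p_5/q_5 = 40365/899
  p_6/q_6 = 362836/8081
q_5 = 899 ≤ 1137 < 8081 = q_6, so the answer is 40365/899.

40365/899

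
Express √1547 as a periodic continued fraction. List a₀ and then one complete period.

[39; 3, 78]

a₀ = ⌊√1547⌋ = 39.
With m₀=0, d₀=1 and mₖ₊₁ = dₖaₖ − mₖ, dₖ₊₁ = (n − mₖ₊₁²)/dₖ, aₖ₊₁ = ⌊(a₀+mₖ₊₁)/dₖ₊₁⌋:
  k=1: m=39, d=26, a=3
  k=2: m=39, d=1, a=78
d=1 and a=2a₀=78 at k=2, so the next step gives (m, d) = (39, 26) again — its k=1 value — and the period has length 2.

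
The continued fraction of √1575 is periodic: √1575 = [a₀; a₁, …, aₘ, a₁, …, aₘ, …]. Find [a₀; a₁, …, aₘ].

[39; 1, 2, 5, 2, 1, 78]

a₀ = ⌊√1575⌋ = 39.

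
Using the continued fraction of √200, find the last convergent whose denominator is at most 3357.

19601/1386

√200 = [14; 7, 28, …] (period length 2).
Convergents:
  p_0/q_0 = 14/1
  p_1/q_1 = 99/7
  p_2/q_2 = 2786/197
  p_3/q_3 = 19601/1386
  p_4/q_4 = 551614/39005
q_3 = 1386 ≤ 3357 < 39005 = q_4, so the answer is 19601/1386.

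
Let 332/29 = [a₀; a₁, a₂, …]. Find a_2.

332 = 11·29 + 13   →  a_0 = 11
29 = 2·13 + 3   →  a_1 = 2
13 = 4·3 + 1   →  a_2 = 4

4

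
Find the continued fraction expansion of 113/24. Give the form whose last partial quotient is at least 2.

[4; 1, 2, 2, 3]

113 = 4×24 + 17
24 = 1×17 + 7
17 = 2×7 + 3
7 = 2×3 + 1
3 = 3×1 + 0  (stop)
So 113/24 = [4; 1, 2, 2, 3].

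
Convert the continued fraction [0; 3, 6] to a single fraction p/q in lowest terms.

Fold from the inside: start with 6/1.
  3 + 1/6 = 19/6
  0 + 6/19 = 6/19

6/19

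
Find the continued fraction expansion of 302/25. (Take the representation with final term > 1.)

302 = 12×25 + 2
25 = 12×2 + 1
2 = 2×1 + 0  (stop)
So 302/25 = [12; 12, 2].

[12; 12, 2]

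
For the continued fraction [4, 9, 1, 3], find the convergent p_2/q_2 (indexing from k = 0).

Using pₖ = aₖpₖ₋₁ + pₖ₋₂, qₖ = aₖqₖ₋₁ + qₖ₋₂ (with p₋₁=1, p₋₂=0, q₋₁=0, q₋₂=1):
  k=0: a=4, p=4, q=1
  k=1: a=9, p=37, q=9
  k=2: a=1, p=41, q=10

41/10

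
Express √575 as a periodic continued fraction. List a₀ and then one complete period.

[23; 1, 46]

a₀ = ⌊√575⌋ = 23.
With m₀=0, d₀=1 and mₖ₊₁ = dₖaₖ − mₖ, dₖ₊₁ = (n − mₖ₊₁²)/dₖ, aₖ₊₁ = ⌊(a₀+mₖ₊₁)/dₖ₊₁⌋:
  k=1: m=23, d=46, a=1
  k=2: m=23, d=1, a=46
d=1 and a=2a₀=46 at k=2, so the next step gives (m, d) = (23, 46) again — its k=1 value — and the period has length 2.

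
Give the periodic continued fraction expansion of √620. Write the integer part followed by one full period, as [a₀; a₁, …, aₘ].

a₀ = ⌊√620⌋ = 24.
With m₀=0, d₀=1 and mₖ₊₁ = dₖaₖ − mₖ, dₖ₊₁ = (n − mₖ₊₁²)/dₖ, aₖ₊₁ = ⌊(a₀+mₖ₊₁)/dₖ₊₁⌋:
  k=1: m=24, d=44, a=1
  k=2: m=20, d=5, a=8
  k=3: m=20, d=44, a=1
  k=4: m=24, d=1, a=48
d=1 and a=2a₀=48 at k=4, so the next step gives (m, d) = (24, 44) again — its k=1 value — and the period has length 4.

[24; 1, 8, 1, 48]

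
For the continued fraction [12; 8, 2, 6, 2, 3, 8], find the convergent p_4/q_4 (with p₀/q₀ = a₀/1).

2872/237

Using pₖ = aₖpₖ₋₁ + pₖ₋₂, qₖ = aₖqₖ₋₁ + qₖ₋₂ (with p₋₁=1, p₋₂=0, q₋₁=0, q₋₂=1):
  k=0: a=12, p=12, q=1
  k=1: a=8, p=97, q=8
  k=2: a=2, p=206, q=17
  k=3: a=6, p=1333, q=110
  k=4: a=2, p=2872, q=237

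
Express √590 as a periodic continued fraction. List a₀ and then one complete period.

[24; 3, 2, 4, 2, 3, 48]

a₀ = ⌊√590⌋ = 24.
With m₀=0, d₀=1 and mₖ₊₁ = dₖaₖ − mₖ, dₖ₊₁ = (n − mₖ₊₁²)/dₖ, aₖ₊₁ = ⌊(a₀+mₖ₊₁)/dₖ₊₁⌋:
  k=1: m=24, d=14, a=3
  k=2: m=18, d=19, a=2
  k=3: m=20, d=10, a=4
  k=4: m=20, d=19, a=2
  k=5: m=18, d=14, a=3
  k=6: m=24, d=1, a=48
d=1 and a=2a₀=48 at k=6, so the next step gives (m, d) = (24, 14) again — its k=1 value — and the period has length 6.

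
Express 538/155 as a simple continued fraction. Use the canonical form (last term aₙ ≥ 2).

[3; 2, 8, 9]

538 = 3×155 + 73
155 = 2×73 + 9
73 = 8×9 + 1
9 = 9×1 + 0  (stop)
So 538/155 = [3; 2, 8, 9].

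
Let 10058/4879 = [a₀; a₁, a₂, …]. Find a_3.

1

10058 = 2·4879 + 300   →  a_0 = 2
4879 = 16·300 + 79   →  a_1 = 16
300 = 3·79 + 63   →  a_2 = 3
79 = 1·63 + 16   →  a_3 = 1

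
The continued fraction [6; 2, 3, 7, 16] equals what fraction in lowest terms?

Fold from the inside: start with 16/1.
  7 + 1/16 = 113/16
  3 + 16/113 = 355/113
  2 + 113/355 = 823/355
  6 + 355/823 = 5293/823

5293/823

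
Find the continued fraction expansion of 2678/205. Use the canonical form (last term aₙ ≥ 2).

[13; 15, 1, 3, 3]

2678 = 13*205 + 13
205 = 15*13 + 10
13 = 1*10 + 3
10 = 3*3 + 1
3 = 3*1 + 0  (stop)
So 2678/205 = [13; 15, 1, 3, 3].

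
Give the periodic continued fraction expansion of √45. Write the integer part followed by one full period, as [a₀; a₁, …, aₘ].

a₀ = ⌊√45⌋ = 6.
With m₀=0, d₀=1 and mₖ₊₁ = dₖaₖ − mₖ, dₖ₊₁ = (n − mₖ₊₁²)/dₖ, aₖ₊₁ = ⌊(a₀+mₖ₊₁)/dₖ₊₁⌋:
  k=1: m=6, d=9, a=1
  k=2: m=3, d=4, a=2
  k=3: m=5, d=5, a=2
  k=4: m=5, d=4, a=2
  k=5: m=3, d=9, a=1
  k=6: m=6, d=1, a=12
d=1 and a=2a₀=12 at k=6, so the next step gives (m, d) = (6, 9) again — its k=1 value — and the period has length 6.

[6; 1, 2, 2, 2, 1, 12]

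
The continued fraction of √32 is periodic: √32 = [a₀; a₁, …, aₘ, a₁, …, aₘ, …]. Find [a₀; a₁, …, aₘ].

[5; 1, 1, 1, 10]

a₀ = ⌊√32⌋ = 5.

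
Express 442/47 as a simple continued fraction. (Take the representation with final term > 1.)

[9; 2, 2, 9]

442 = 9×47 + 19
47 = 2×19 + 9
19 = 2×9 + 1
9 = 9×1 + 0  (stop)
So 442/47 = [9; 2, 2, 9].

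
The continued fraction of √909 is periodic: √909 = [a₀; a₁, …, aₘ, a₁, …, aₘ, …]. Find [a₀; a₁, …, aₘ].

[30; 6, 1, 2, 6, 2, 1, 6, 60]

a₀ = ⌊√909⌋ = 30.
With m₀=0, d₀=1 and mₖ₊₁ = dₖaₖ − mₖ, dₖ₊₁ = (n − mₖ₊₁²)/dₖ, aₖ₊₁ = ⌊(a₀+mₖ₊₁)/dₖ₊₁⌋:
  k=1: m=30, d=9, a=6
  k=2: m=24, d=37, a=1
  k=3: m=13, d=20, a=2
  k=4: m=27, d=9, a=6
  k=5: m=27, d=20, a=2
  k=6: m=13, d=37, a=1
  k=7: m=24, d=9, a=6
  k=8: m=30, d=1, a=60
d=1 and a=2a₀=60 at k=8, so the next step gives (m, d) = (30, 9) again — its k=1 value — and the period has length 8.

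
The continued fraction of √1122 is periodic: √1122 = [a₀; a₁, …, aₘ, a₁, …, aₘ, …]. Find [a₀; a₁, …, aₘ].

a₀ = ⌊√1122⌋ = 33.
With m₀=0, d₀=1 and mₖ₊₁ = dₖaₖ − mₖ, dₖ₊₁ = (n − mₖ₊₁²)/dₖ, aₖ₊₁ = ⌊(a₀+mₖ₊₁)/dₖ₊₁⌋:
  k=1: m=33, d=33, a=2
  k=2: m=33, d=1, a=66
d=1 and a=2a₀=66 at k=2, so the next step gives (m, d) = (33, 33) again — its k=1 value — and the period has length 2.

[33; 2, 66]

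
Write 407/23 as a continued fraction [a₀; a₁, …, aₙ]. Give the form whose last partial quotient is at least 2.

407 = 17×23 + 16
23 = 1×16 + 7
16 = 2×7 + 2
7 = 3×2 + 1
2 = 2×1 + 0  (stop)
So 407/23 = [17; 1, 2, 3, 2].

[17; 1, 2, 3, 2]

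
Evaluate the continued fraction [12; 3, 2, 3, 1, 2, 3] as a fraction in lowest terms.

Fold from the inside: start with 3/1.
  2 + 1/3 = 7/3
  1 + 3/7 = 10/7
  3 + 7/10 = 37/10
  2 + 10/37 = 84/37
  3 + 37/84 = 289/84
  12 + 84/289 = 3552/289

3552/289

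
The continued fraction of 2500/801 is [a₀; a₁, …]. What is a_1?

2500 = 3·801 + 97   →  a_0 = 3
801 = 8·97 + 25   →  a_1 = 8

8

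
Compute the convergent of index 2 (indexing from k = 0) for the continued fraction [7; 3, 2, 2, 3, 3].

51/7

Using pₖ = aₖpₖ₋₁ + pₖ₋₂, qₖ = aₖqₖ₋₁ + qₖ₋₂ (with p₋₁=1, p₋₂=0, q₋₁=0, q₋₂=1):
  k=0: a=7, p=7, q=1
  k=1: a=3, p=22, q=3
  k=2: a=2, p=51, q=7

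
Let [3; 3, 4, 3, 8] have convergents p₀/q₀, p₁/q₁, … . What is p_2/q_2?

43/13

Using pₖ = aₖpₖ₋₁ + pₖ₋₂, qₖ = aₖqₖ₋₁ + qₖ₋₂ (with p₋₁=1, p₋₂=0, q₋₁=0, q₋₂=1):
  k=0: a=3, p=3, q=1
  k=1: a=3, p=10, q=3
  k=2: a=4, p=43, q=13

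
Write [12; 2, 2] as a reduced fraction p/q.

62/5

Fold from the inside: start with 2/1.
  2 + 1/2 = 5/2
  12 + 2/5 = 62/5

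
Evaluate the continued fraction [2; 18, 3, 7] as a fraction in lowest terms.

Using pₖ = aₖpₖ₋₁ + pₖ₋₂ and qₖ = aₖqₖ₋₁ + qₖ₋₂:
  k=0: a=2, p=2, q=1
  k=1: a=18, p=37, q=18
  k=2: a=3, p=113, q=55
  k=3: a=7, p=828, q=403

828/403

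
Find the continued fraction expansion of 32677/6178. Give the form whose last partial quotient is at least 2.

32677 = 5*6178 + 1787
6178 = 3*1787 + 817
1787 = 2*817 + 153
817 = 5*153 + 52
153 = 2*52 + 49
52 = 1*49 + 3
49 = 16*3 + 1
3 = 3*1 + 0  (stop)
So 32677/6178 = [5; 3, 2, 5, 2, 1, 16, 3].

[5; 3, 2, 5, 2, 1, 16, 3]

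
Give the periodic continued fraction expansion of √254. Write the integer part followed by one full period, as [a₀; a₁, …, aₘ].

[15; 1, 14, 1, 30]

a₀ = ⌊√254⌋ = 15.
With m₀=0, d₀=1 and mₖ₊₁ = dₖaₖ − mₖ, dₖ₊₁ = (n − mₖ₊₁²)/dₖ, aₖ₊₁ = ⌊(a₀+mₖ₊₁)/dₖ₊₁⌋:
  k=1: m=15, d=29, a=1
  k=2: m=14, d=2, a=14
  k=3: m=14, d=29, a=1
  k=4: m=15, d=1, a=30
d=1 and a=2a₀=30 at k=4, so the next step gives (m, d) = (15, 29) again — its k=1 value — and the period has length 4.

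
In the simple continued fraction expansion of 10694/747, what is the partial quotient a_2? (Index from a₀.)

6

10694 = 14·747 + 236   →  a_0 = 14
747 = 3·236 + 39   →  a_1 = 3
236 = 6·39 + 2   →  a_2 = 6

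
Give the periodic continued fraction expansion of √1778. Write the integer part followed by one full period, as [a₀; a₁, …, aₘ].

a₀ = ⌊√1778⌋ = 42.

[42; 6, 84]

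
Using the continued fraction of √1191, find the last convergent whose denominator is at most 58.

1622/47

√1191 = [34; 1, 1, 22, 1, 1, 68, …] (period length 6).
Convergents:
  p_0/q_0 = 34/1
  p_1/q_1 = 35/1
  p_2/q_2 = 69/2
  p_3/q_3 = 1553/45
  p_4/q_4 = 1622/47
  p_5/q_5 = 3175/92
q_4 = 47 ≤ 58 < 92 = q_5, so the answer is 1622/47.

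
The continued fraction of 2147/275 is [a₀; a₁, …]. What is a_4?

3

2147 = 7·275 + 222   →  a_0 = 7
275 = 1·222 + 53   →  a_1 = 1
222 = 4·53 + 10   →  a_2 = 4
53 = 5·10 + 3   →  a_3 = 5
10 = 3·3 + 1   →  a_4 = 3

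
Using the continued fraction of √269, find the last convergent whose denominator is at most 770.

5396/329

√269 = [16; 2, 2, 32, …] (period length 3).
Convergents:
  p_0/q_0 = 16/1
  p_1/q_1 = 33/2
  p_2/q_2 = 82/5
  p_3/q_3 = 2657/162
  p_4/q_4 = 5396/329
  p_5/q_5 = 13449/820
q_4 = 329 ≤ 770 < 820 = q_5, so the answer is 5396/329.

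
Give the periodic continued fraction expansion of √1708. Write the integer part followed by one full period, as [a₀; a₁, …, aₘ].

a₀ = ⌊√1708⌋ = 41.

[41; 3, 20, 3, 82]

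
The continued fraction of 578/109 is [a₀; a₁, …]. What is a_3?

3

578 = 5·109 + 33   →  a_0 = 5
109 = 3·33 + 10   →  a_1 = 3
33 = 3·10 + 3   →  a_2 = 3
10 = 3·3 + 1   →  a_3 = 3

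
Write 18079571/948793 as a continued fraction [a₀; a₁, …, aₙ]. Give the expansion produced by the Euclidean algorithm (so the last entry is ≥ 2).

[19; 18, 14, 9, 13, 4, 2, 3]

18079571 = 19·948793 + 52504
948793 = 18·52504 + 3721
52504 = 14·3721 + 410
3721 = 9·410 + 31
410 = 13·31 + 7
31 = 4·7 + 3
7 = 2·3 + 1
3 = 3·1 + 0  (stop)
So 18079571/948793 = [19; 18, 14, 9, 13, 4, 2, 3].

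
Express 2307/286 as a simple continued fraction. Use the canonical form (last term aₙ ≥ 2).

2307 = 8·286 + 19
286 = 15·19 + 1
19 = 19·1 + 0  (stop)
So 2307/286 = [8; 15, 19].

[8; 15, 19]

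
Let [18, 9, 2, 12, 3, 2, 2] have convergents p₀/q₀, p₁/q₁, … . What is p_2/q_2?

Using pₖ = aₖpₖ₋₁ + pₖ₋₂, qₖ = aₖqₖ₋₁ + qₖ₋₂ (with p₋₁=1, p₋₂=0, q₋₁=0, q₋₂=1):
  k=0: a=18, p=18, q=1
  k=1: a=9, p=163, q=9
  k=2: a=2, p=344, q=19

344/19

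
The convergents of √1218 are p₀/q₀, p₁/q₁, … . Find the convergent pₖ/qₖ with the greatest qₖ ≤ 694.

24046/689

√1218 = [34; 1, 8, 1, 68, …] (period length 4).
Convergents:
  p_0/q_0 = 34/1
  p_1/q_1 = 35/1
  p_2/q_2 = 314/9
  p_3/q_3 = 349/10
  p_4/q_4 = 24046/689
  p_5/q_5 = 24395/699
q_4 = 689 ≤ 694 < 699 = q_5, so the answer is 24046/689.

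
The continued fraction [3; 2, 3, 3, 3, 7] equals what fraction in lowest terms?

1906/555

Fold from the inside: start with 7/1.
  3 + 1/7 = 22/7
  3 + 7/22 = 73/22
  3 + 22/73 = 241/73
  2 + 73/241 = 555/241
  3 + 241/555 = 1906/555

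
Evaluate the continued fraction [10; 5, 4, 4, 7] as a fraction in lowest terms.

Using pₖ = aₖpₖ₋₁ + pₖ₋₂ and qₖ = aₖqₖ₋₁ + qₖ₋₂:
  k=0: a=10, p=10, q=1
  k=1: a=5, p=51, q=5
  k=2: a=4, p=214, q=21
  k=3: a=4, p=907, q=89
  k=4: a=7, p=6563, q=644

6563/644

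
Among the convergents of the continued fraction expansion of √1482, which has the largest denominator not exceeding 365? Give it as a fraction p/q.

√1482 = [38; 2, 76, …] (period length 2).
Convergents:
  p_0/q_0 = 38/1
  p_1/q_1 = 77/2
  p_2/q_2 = 5890/153
  p_3/q_3 = 11857/308
  p_4/q_4 = 907022/23561
q_3 = 308 ≤ 365 < 23561 = q_4, so the answer is 11857/308.

11857/308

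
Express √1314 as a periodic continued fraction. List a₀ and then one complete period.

[36; 4, 72]

a₀ = ⌊√1314⌋ = 36.
With m₀=0, d₀=1 and mₖ₊₁ = dₖaₖ − mₖ, dₖ₊₁ = (n − mₖ₊₁²)/dₖ, aₖ₊₁ = ⌊(a₀+mₖ₊₁)/dₖ₊₁⌋:
  k=1: m=36, d=18, a=4
  k=2: m=36, d=1, a=72
d=1 and a=2a₀=72 at k=2, so the next step gives (m, d) = (36, 18) again — its k=1 value — and the period has length 2.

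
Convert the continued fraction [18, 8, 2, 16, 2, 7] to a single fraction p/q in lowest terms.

78251/4319

Fold from the inside: start with 7/1.
  2 + 1/7 = 15/7
  16 + 7/15 = 247/15
  2 + 15/247 = 509/247
  8 + 247/509 = 4319/509
  18 + 509/4319 = 78251/4319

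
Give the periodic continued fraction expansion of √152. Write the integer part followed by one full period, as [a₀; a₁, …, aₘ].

a₀ = ⌊√152⌋ = 12.
With m₀=0, d₀=1 and mₖ₊₁ = dₖaₖ − mₖ, dₖ₊₁ = (n − mₖ₊₁²)/dₖ, aₖ₊₁ = ⌊(a₀+mₖ₊₁)/dₖ₊₁⌋:
  k=1: m=12, d=8, a=3
  k=2: m=12, d=1, a=24
d=1 and a=2a₀=24 at k=2, so the next step gives (m, d) = (12, 8) again — its k=1 value — and the period has length 2.

[12; 3, 24]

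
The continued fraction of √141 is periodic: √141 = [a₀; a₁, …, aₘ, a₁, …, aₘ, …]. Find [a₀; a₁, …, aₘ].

[11; 1, 6, 1, 22]

a₀ = ⌊√141⌋ = 11.
With m₀=0, d₀=1 and mₖ₊₁ = dₖaₖ − mₖ, dₖ₊₁ = (n − mₖ₊₁²)/dₖ, aₖ₊₁ = ⌊(a₀+mₖ₊₁)/dₖ₊₁⌋:
  k=1: m=11, d=20, a=1
  k=2: m=9, d=3, a=6
  k=3: m=9, d=20, a=1
  k=4: m=11, d=1, a=22
d=1 and a=2a₀=22 at k=4, so the next step gives (m, d) = (11, 20) again — its k=1 value — and the period has length 4.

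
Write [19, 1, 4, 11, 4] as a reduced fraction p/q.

4535/229

Fold from the inside: start with 4/1.
  11 + 1/4 = 45/4
  4 + 4/45 = 184/45
  1 + 45/184 = 229/184
  19 + 184/229 = 4535/229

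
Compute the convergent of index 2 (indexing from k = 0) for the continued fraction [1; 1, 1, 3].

3/2

Using pₖ = aₖpₖ₋₁ + pₖ₋₂, qₖ = aₖqₖ₋₁ + qₖ₋₂ (with p₋₁=1, p₋₂=0, q₋₁=0, q₋₂=1):
  k=0: a=1, p=1, q=1
  k=1: a=1, p=2, q=1
  k=2: a=1, p=3, q=2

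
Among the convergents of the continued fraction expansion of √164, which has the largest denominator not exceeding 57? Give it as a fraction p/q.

397/31

√164 = [12; 1, 4, 6, 4, 1, 24, …] (period length 6).
Convergents:
  p_0/q_0 = 12/1
  p_1/q_1 = 13/1
  p_2/q_2 = 64/5
  p_3/q_3 = 397/31
  p_4/q_4 = 1652/129
q_3 = 31 ≤ 57 < 129 = q_4, so the answer is 397/31.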